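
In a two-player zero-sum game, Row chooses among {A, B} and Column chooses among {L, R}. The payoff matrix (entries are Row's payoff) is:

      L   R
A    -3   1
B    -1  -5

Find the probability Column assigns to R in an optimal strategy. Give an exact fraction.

Row minima: A → -3, B → -5; maximin = -3.
Column maxima: L → -1, R → 1; minimax = -1.
-3 ≠ -1, so there is no saddle point; optimal play is mixed.
Let Row play A with probability p. Expected payoff against L: (-3)p + (-1)(1−p) = −2p − 1; against R: 1p + (-5)(1−p) = 6p − 5.
Setting these equal: −2p − 1 = 6p − 5 ⇒ −8p = -4 ⇒ p = 1/2, and the value is (-2)·(1/2) − 1 = -2.
For Column: with q = P(L), equating A's and B's payoffs gives −4q + 1 = 4q − 5 ⇒ q = 3/4.

1/4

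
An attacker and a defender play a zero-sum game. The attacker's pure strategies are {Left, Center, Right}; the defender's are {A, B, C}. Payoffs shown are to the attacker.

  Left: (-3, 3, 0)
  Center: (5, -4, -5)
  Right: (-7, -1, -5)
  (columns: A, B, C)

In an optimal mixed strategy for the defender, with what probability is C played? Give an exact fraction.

8/13

Row minima: Left → -3, Center → -5, Right → -7; maximin = -3.
Column maxima: A → 5, B → 3, C → 0; minimax = 0.
-3 ≠ 0, so there is no saddle point; optimal play is mixed.
Right is strictly dominated by Left, so the attacker never plays it.
B is strictly dominated by C (it gives the attacker strictly more in every row), so the defender never plays it.
On the remaining 2×2 (Left, Center vs A, C):
Let the attacker play Left with probability p. Expected payoff against A: (-3)p + 5(1−p) = −8p + 5; against C: 0p + (-5)(1−p) = 5p − 5.
Setting these equal: −8p + 5 = 5p − 5 ⇒ −13p = -10 ⇒ p = 10/13, and the value is (-8)·(10/13) + 5 = -15/13.
For the defender: with q = P(A), equating Left's and Center's payoffs gives −3q = 10q − 5 ⇒ q = 5/13.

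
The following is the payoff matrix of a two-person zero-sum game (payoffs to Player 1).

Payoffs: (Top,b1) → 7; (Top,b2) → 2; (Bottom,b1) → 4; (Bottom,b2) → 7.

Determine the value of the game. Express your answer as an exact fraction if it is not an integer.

41/8

Row minima: Top → 2, Bottom → 4; maximin = 4.
Column maxima: b1 → 7, b2 → 7; minimax = 7.
4 ≠ 7, so there is no saddle point; optimal play is mixed.
Let Player 1 play Top with probability p. Expected payoff against b1: 7p + 4(1−p) = 3p + 4; against b2: 2p + 7(1−p) = −5p + 7.
Setting these equal: 3p + 4 = −5p + 7 ⇒ 8p = 3 ⇒ p = 3/8, and the value is (3)·(3/8) + 4 = 41/8.
For Player 2: with q = P(b1), equating Top's and Bottom's payoffs gives 5q + 2 = −3q + 7 ⇒ q = 5/8.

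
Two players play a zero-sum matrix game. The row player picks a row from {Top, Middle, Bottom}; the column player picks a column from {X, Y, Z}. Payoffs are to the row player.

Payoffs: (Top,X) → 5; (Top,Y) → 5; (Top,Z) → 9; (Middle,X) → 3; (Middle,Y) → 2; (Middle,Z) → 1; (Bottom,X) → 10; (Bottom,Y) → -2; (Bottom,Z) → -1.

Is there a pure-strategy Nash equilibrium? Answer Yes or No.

Yes

Row minima: Top → 5, Middle → 1, Bottom → -2; maximin = 5.
Column maxima: X → 10, Y → 5, Z → 9; minimax = 5.
maximin = minimax = 5, so a saddle point exists.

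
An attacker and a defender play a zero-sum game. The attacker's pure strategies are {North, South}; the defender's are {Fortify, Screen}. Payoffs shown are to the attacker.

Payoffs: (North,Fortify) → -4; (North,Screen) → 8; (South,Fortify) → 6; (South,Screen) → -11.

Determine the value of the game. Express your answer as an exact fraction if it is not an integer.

Row minima: North → -4, South → -11; maximin = -4.
Column maxima: Fortify → 6, Screen → 8; minimax = 6.
-4 ≠ 6, so there is no saddle point; optimal play is mixed.
Let the attacker play North with probability p. Expected payoff against Fortify: (-4)p + 6(1−p) = −10p + 6; against Screen: 8p + (-11)(1−p) = 19p − 11.
Setting these equal: −10p + 6 = 19p − 11 ⇒ −29p = -17 ⇒ p = 17/29, and the value is (-10)·(17/29) + 6 = 4/29.
For the defender: with q = P(Fortify), equating North's and South's payoffs gives −12q + 8 = 17q − 11 ⇒ q = 19/29.

4/29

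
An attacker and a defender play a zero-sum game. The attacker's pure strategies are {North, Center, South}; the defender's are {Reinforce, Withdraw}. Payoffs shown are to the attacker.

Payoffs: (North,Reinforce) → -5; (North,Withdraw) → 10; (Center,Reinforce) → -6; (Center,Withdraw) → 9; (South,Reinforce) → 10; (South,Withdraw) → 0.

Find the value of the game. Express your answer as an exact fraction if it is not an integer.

Row minima: North → -5, Center → -6, South → 0; maximin = 0.
Column maxima: Reinforce → 10, Withdraw → 10; minimax = 10.
0 ≠ 10, so there is no saddle point; optimal play is mixed.
Center is strictly dominated by North, so the attacker never plays it.
On the remaining 2×2 (North, South vs Reinforce, Withdraw):
Let the attacker play North with probability p. Expected payoff against Reinforce: (-5)p + 10(1−p) = −15p + 10; against Withdraw: 10p + 0(1−p) = 10p.
Setting these equal: −15p + 10 = 10p ⇒ −25p = -10 ⇒ p = 2/5, and the value is (-15)·(2/5) + 10 = 4.
For the defender: with q = P(Reinforce), equating North's and South's payoffs gives −15q + 10 = 10q ⇒ q = 2/5.

4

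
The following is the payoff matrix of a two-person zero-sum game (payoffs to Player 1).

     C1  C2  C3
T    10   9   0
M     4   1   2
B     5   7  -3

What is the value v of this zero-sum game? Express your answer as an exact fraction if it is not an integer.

Row minima: T → 0, M → 1, B → -3; maximin = 1.
Column maxima: C1 → 10, C2 → 9, C3 → 2; minimax = 2.
1 ≠ 2, so there is no saddle point; optimal play is mixed.
B is strictly dominated by T, so Player 1 never plays it.
With B eliminated, C1 is strictly dominated by C2 (it gives Player 1 strictly more in every remaining row), so Player 2 never plays it.
On the remaining 2×2 (T, M vs C2, C3):
Let Player 1 play T with probability p. Expected payoff against C2: 9p + 1(1−p) = 8p + 1; against C3: 0p + 2(1−p) = −2p + 2.
Setting these equal: 8p + 1 = −2p + 2 ⇒ 10p = 1 ⇒ p = 1/10, and the value is (8)·(1/10) + 1 = 9/5.
For Player 2: with q = P(C2), equating T's and M's payoffs gives 9q = −q + 2 ⇒ q = 1/5.

9/5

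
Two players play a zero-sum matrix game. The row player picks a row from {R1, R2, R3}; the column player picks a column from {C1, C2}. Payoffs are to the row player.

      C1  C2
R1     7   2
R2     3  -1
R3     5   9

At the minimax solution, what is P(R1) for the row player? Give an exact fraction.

Row minima: R1 → 2, R2 → -1, R3 → 5; maximin = 5.
Column maxima: C1 → 7, C2 → 9; minimax = 7.
5 ≠ 7, so there is no saddle point; optimal play is mixed.
R2 is strictly dominated by R1, so the row player never plays it.
On the remaining 2×2 (R1, R3 vs C1, C2):
Let the row player play R1 with probability p. Expected payoff against C1: 7p + 5(1−p) = 2p + 5; against C2: 2p + 9(1−p) = −7p + 9.
Setting these equal: 2p + 5 = −7p + 9 ⇒ 9p = 4 ⇒ p = 4/9, and the value is (2)·(4/9) + 5 = 53/9.
For the column player: with q = P(C1), equating R1's and R3's payoffs gives 5q + 2 = −4q + 9 ⇒ q = 7/9.

4/9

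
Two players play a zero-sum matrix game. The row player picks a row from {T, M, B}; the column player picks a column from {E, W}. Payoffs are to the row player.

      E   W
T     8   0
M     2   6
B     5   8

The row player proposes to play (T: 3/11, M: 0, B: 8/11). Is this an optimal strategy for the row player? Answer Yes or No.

Yes

Against E this mix gives (3/11)·8 + (8/11)·5 = 64/11.
Against W this mix gives (3/11)·0 + (8/11)·8 = 64/11.
All of the column player's active replies (E, W) yield 64/11, and no column does worse for the row player. The mix makes the column player indifferent and guarantees 64/11, so it is optimal.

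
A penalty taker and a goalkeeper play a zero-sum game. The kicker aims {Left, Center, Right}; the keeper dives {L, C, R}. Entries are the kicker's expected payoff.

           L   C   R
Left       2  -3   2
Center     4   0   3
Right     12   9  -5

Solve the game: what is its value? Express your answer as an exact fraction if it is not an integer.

Row minima: Left → -3, Center → 0, Right → -5; maximin = 0.
Column maxima: L → 12, C → 9, R → 3; minimax = 3.
0 ≠ 3, so there is no saddle point; optimal play is mixed.
Left is strictly dominated by Center, so the kicker never plays it.
L is strictly dominated by C (it gives the kicker strictly more in every row), so the keeper never plays it.
On the remaining 2×2 (Center, Right vs C, R):
Let the kicker play Center with probability p. Expected payoff against C: 0p + 9(1−p) = −9p + 9; against R: 3p + (-5)(1−p) = 8p − 5.
Setting these equal: −9p + 9 = 8p − 5 ⇒ −17p = -14 ⇒ p = 14/17, and the value is (-9)·(14/17) + 9 = 27/17.
For the keeper: with q = P(C), equating Center's and Right's payoffs gives −3q + 3 = 14q − 5 ⇒ q = 8/17.

27/17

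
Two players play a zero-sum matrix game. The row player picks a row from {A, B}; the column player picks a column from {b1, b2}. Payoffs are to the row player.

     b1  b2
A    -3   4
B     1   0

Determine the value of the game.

Row minima: A → -3, B → 0; maximin = 0.
Column maxima: b1 → 1, b2 → 4; minimax = 1.
0 ≠ 1, so there is no saddle point; optimal play is mixed.
Let the row player play A with probability p. Expected payoff against b1: (-3)p + 1(1−p) = −4p + 1; against b2: 4p + 0(1−p) = 4p.
Setting these equal: −4p + 1 = 4p ⇒ −8p = -1 ⇒ p = 1/8, and the value is (-4)·(1/8) + 1 = 1/2.
For the column player: with q = P(b1), equating A's and B's payoffs gives −7q + 4 = q ⇒ q = 1/2.

1/2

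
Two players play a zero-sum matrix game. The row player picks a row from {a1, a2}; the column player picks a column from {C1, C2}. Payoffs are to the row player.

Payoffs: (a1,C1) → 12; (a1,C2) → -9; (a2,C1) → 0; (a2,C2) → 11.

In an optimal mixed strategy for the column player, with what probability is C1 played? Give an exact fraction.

Row minima: a1 → -9, a2 → 0; maximin = 0.
Column maxima: C1 → 12, C2 → 11; minimax = 11.
0 ≠ 11, so there is no saddle point; optimal play is mixed.
Let the row player play a1 with probability p. Expected payoff against C1: 12p + 0(1−p) = 12p; against C2: (-9)p + 11(1−p) = −20p + 11.
Setting these equal: 12p = −20p + 11 ⇒ 32p = 11 ⇒ p = 11/32, and the value is (12)·(11/32) = 33/8.
For the column player: with q = P(C1), equating a1's and a2's payoffs gives 21q − 9 = −11q + 11 ⇒ q = 5/8.

5/8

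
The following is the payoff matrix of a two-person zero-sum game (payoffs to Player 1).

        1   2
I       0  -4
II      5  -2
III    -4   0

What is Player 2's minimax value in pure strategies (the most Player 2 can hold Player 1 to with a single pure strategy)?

Column maxima: 1 → 5, 2 → 0.
The smallest of these is 0.

0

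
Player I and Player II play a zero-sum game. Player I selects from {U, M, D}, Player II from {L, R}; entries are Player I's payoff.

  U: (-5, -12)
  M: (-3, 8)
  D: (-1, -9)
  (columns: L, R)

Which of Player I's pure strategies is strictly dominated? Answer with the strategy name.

M gives a strictly higher payoff than U against every column: -3 > -5, 8 > -12.
So U is strictly dominated and Player I never plays it.

U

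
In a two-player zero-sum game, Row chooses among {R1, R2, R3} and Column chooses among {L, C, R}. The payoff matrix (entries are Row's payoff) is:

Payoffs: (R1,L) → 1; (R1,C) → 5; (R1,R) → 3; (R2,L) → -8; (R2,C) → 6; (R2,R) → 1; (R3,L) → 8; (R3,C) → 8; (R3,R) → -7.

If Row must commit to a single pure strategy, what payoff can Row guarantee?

Row minima: R1 → 1, R2 → -8, R3 → -7.
The best of these is 1.

1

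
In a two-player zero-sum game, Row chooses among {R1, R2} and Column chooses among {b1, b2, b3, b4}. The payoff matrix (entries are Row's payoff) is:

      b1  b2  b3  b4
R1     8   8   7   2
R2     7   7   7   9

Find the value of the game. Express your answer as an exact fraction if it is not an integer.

7

Row minima: R1 → 2, R2 → 7; maximin = 7.
Column maxima: b1 → 8, b2 → 8, b3 → 7, b4 → 9; minimax = 7.
Since maximin = minimax = 7, there is a saddle point and the value is 7.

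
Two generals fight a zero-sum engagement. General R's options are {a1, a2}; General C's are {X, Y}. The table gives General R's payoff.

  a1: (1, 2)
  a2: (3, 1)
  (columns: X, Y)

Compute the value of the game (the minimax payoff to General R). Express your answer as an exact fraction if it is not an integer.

Row minima: a1 → 1, a2 → 1; maximin = 1.
Column maxima: X → 3, Y → 2; minimax = 2.
1 ≠ 2, so there is no saddle point; optimal play is mixed.
Let General R play a1 with probability p. Expected payoff against X: 1p + 3(1−p) = −2p + 3; against Y: 2p + 1(1−p) = p + 1.
Setting these equal: −2p + 3 = p + 1 ⇒ −3p = -2 ⇒ p = 2/3, and the value is (-2)·(2/3) + 3 = 5/3.
For General C: with q = P(X), equating a1's and a2's payoffs gives −q + 2 = 2q + 1 ⇒ q = 1/3.

5/3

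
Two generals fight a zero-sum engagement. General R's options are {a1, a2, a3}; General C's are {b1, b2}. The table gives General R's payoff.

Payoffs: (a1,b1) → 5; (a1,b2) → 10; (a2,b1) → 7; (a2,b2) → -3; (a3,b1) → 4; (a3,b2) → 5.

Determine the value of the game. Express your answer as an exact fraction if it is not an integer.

17/3

Row minima: a1 → 5, a2 → -3, a3 → 4; maximin = 5.
Column maxima: b1 → 7, b2 → 10; minimax = 7.
5 ≠ 7, so there is no saddle point; optimal play is mixed.
a3 is strictly dominated by a1, so General R never plays it.
On the remaining 2×2 (a1, a2 vs b1, b2):
Let General R play a1 with probability p. Expected payoff against b1: 5p + 7(1−p) = −2p + 7; against b2: 10p + (-3)(1−p) = 13p − 3.
Setting these equal: −2p + 7 = 13p − 3 ⇒ −15p = -10 ⇒ p = 2/3, and the value is (-2)·(2/3) + 7 = 17/3.
For General C: with q = P(b1), equating a1's and a2's payoffs gives −5q + 10 = 10q − 3 ⇒ q = 13/15.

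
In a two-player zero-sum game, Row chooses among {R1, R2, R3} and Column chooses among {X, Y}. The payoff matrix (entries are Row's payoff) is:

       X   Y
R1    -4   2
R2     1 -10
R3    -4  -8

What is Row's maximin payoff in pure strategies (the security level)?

Row minima: R1 → -4, R2 → -10, R3 → -8.
The best of these is -4.

-4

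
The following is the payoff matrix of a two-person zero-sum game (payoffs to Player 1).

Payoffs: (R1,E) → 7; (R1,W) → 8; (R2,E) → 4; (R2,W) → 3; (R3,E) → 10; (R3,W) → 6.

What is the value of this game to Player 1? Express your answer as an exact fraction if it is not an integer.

38/5

Row minima: R1 → 7, R2 → 3, R3 → 6; maximin = 7.
Column maxima: E → 10, W → 8; minimax = 8.
7 ≠ 8, so there is no saddle point; optimal play is mixed.
R2 is strictly dominated by R1, so Player 1 never plays it.
On the remaining 2×2 (R1, R3 vs E, W):
Let Player 1 play R1 with probability p. Expected payoff against E: 7p + 10(1−p) = −3p + 10; against W: 8p + 6(1−p) = 2p + 6.
Setting these equal: −3p + 10 = 2p + 6 ⇒ −5p = -4 ⇒ p = 4/5, and the value is (-3)·(4/5) + 10 = 38/5.
For Player 2: with q = P(E), equating R1's and R3's payoffs gives −q + 8 = 4q + 6 ⇒ q = 2/5.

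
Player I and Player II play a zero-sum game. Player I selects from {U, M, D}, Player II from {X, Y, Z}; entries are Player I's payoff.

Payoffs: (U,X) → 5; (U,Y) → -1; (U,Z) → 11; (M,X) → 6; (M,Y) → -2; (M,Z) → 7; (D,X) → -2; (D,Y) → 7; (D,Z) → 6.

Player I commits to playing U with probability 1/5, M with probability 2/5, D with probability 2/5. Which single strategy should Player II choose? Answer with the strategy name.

If Player II plays X, Player I's expected payoff is (1/5)·5 + (2/5)·6 + (2/5)·(-2) = 13/5.
If Player II plays Y, Player I's expected payoff is (1/5)·(-1) + (2/5)·(-2) + (2/5)·7 = 9/5.
If Player II plays Z, Player I's expected payoff is (1/5)·11 + (2/5)·7 + (2/5)·6 = 37/5.
Player II minimizes Player I's payoff; the smallest is 9/5, so the best response is Y.

Y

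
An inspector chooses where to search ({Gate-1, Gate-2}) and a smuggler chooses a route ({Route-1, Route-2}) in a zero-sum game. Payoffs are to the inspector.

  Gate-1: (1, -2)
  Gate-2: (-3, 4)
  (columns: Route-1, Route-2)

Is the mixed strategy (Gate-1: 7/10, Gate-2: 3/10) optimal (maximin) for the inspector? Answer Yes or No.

Yes

Against Route-1 this mix gives (7/10)·1 + (3/10)·(-3) = -1/5.
Against Route-2 this mix gives (7/10)·(-2) + (3/10)·4 = -1/5.
All of the smuggler's active replies (Route-1, Route-2) yield -1/5, and no column does worse for the inspector. The mix makes the smuggler indifferent and guarantees -1/5, so it is optimal.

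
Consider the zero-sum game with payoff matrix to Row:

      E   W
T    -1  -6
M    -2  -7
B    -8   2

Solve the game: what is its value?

Row minima: T → -6, M → -7, B → -8; maximin = -6.
Column maxima: E → -1, W → 2; minimax = -1.
-6 ≠ -1, so there is no saddle point; optimal play is mixed.
M is strictly dominated by T, so Row never plays it.
On the remaining 2×2 (T, B vs E, W):
Let Row play T with probability p. Expected payoff against E: (-1)p + (-8)(1−p) = 7p − 8; against W: (-6)p + 2(1−p) = −8p + 2.
Setting these equal: 7p − 8 = −8p + 2 ⇒ 15p = 10 ⇒ p = 2/3, and the value is (7)·(2/3) − 8 = -10/3.
For Column: with q = P(E), equating T's and B's payoffs gives 5q − 6 = −10q + 2 ⇒ q = 8/15.

-10/3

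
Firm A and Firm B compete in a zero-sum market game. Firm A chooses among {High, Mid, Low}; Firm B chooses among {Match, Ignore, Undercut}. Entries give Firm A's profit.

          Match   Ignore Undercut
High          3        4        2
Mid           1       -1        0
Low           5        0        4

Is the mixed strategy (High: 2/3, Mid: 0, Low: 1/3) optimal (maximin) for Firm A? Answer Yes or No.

Yes

Against Match this mix gives (2/3)·3 + (1/3)·5 = 11/3.
Against Ignore this mix gives (2/3)·4 + (1/3)·0 = 8/3.
Against Undercut this mix gives (2/3)·2 + (1/3)·4 = 8/3.
All of Firm B's active replies (Ignore, Undercut) yield 8/3, and no column does worse for Firm A. The mix makes Firm B indifferent and guarantees 8/3, so it is optimal.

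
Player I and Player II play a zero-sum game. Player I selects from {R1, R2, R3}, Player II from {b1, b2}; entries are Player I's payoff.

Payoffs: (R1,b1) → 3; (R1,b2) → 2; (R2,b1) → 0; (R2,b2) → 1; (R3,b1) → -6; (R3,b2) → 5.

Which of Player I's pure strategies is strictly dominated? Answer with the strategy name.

R2

R1 gives a strictly higher payoff than R2 against every column: 3 > 0, 2 > 1.
So R2 is strictly dominated and Player I never plays it.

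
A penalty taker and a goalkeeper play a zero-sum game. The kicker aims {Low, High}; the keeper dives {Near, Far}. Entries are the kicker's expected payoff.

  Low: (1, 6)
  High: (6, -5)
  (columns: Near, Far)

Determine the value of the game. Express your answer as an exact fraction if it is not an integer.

41/16

Row minima: Low → 1, High → -5; maximin = 1.
Column maxima: Near → 6, Far → 6; minimax = 6.
1 ≠ 6, so there is no saddle point; optimal play is mixed.
Let the kicker play Low with probability p. Expected payoff against Near: 1p + 6(1−p) = −5p + 6; against Far: 6p + (-5)(1−p) = 11p − 5.
Setting these equal: −5p + 6 = 11p − 5 ⇒ −16p = -11 ⇒ p = 11/16, and the value is (-5)·(11/16) + 6 = 41/16.
For the keeper: with q = P(Near), equating Low's and High's payoffs gives −5q + 6 = 11q − 5 ⇒ q = 11/16.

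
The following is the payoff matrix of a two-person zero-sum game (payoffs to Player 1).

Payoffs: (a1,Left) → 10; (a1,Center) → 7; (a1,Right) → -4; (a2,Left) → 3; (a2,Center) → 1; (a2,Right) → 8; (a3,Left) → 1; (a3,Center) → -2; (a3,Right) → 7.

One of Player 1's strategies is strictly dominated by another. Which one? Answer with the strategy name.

a3

a2 gives a strictly higher payoff than a3 against every column: 3 > 1, 1 > -2, 8 > 7.
So a3 is strictly dominated and Player 1 never plays it.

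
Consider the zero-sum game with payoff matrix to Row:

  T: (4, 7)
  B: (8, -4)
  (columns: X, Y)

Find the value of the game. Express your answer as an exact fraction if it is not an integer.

24/5

Row minima: T → 4, B → -4; maximin = 4.
Column maxima: X → 8, Y → 7; minimax = 7.
4 ≠ 7, so there is no saddle point; optimal play is mixed.
Let Row play T with probability p. Expected payoff against X: 4p + 8(1−p) = −4p + 8; against Y: 7p + (-4)(1−p) = 11p − 4.
Setting these equal: −4p + 8 = 11p − 4 ⇒ −15p = -12 ⇒ p = 4/5, and the value is (-4)·(4/5) + 8 = 24/5.
For Column: with q = P(X), equating T's and B's payoffs gives −3q + 7 = 12q − 4 ⇒ q = 11/15.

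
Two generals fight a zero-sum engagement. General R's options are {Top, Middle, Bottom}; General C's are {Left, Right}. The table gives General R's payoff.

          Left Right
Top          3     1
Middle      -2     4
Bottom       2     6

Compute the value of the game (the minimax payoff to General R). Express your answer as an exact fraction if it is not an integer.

Row minima: Top → 1, Middle → -2, Bottom → 2; maximin = 2.
Column maxima: Left → 3, Right → 6; minimax = 3.
2 ≠ 3, so there is no saddle point; optimal play is mixed.
Middle is strictly dominated by Bottom, so General R never plays it.
On the remaining 2×2 (Top, Bottom vs Left, Right):
Let General R play Top with probability p. Expected payoff against Left: 3p + 2(1−p) = p + 2; against Right: 1p + 6(1−p) = −5p + 6.
Setting these equal: p + 2 = −5p + 6 ⇒ 6p = 4 ⇒ p = 2/3, and the value is (1)·(2/3) + 2 = 8/3.
For General C: with q = P(Left), equating Top's and Bottom's payoffs gives 2q + 1 = −4q + 6 ⇒ q = 5/6.

8/3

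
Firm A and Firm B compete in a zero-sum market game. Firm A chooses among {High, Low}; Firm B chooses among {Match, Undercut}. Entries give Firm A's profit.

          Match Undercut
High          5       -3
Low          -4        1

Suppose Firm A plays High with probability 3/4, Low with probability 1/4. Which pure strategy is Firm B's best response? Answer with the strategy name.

If Firm B plays Match, Firm A's expected payoff is (3/4)·5 + (1/4)·(-4) = 11/4.
If Firm B plays Undercut, Firm A's expected payoff is (3/4)·(-3) + (1/4)·1 = -2.
Firm B minimizes Firm A's payoff; the smallest is -2, so the best response is Undercut.

Undercut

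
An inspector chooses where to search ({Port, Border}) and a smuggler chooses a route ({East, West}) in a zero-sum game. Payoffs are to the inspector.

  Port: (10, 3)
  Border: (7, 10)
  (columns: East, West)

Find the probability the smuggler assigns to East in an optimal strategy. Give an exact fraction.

Row minima: Port → 3, Border → 7; maximin = 7.
Column maxima: East → 10, West → 10; minimax = 10.
7 ≠ 10, so there is no saddle point; optimal play is mixed.
Let the inspector play Port with probability p. Expected payoff against East: 10p + 7(1−p) = 3p + 7; against West: 3p + 10(1−p) = −7p + 10.
Setting these equal: 3p + 7 = −7p + 10 ⇒ 10p = 3 ⇒ p = 3/10, and the value is (3)·(3/10) + 7 = 79/10.
For the smuggler: with q = P(East), equating Port's and Border's payoffs gives 7q + 3 = −3q + 10 ⇒ q = 7/10.

7/10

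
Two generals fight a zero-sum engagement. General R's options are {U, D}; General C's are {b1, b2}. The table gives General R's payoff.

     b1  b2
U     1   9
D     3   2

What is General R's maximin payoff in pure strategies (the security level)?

2

Row minima: U → 1, D → 2.
The best of these is 2.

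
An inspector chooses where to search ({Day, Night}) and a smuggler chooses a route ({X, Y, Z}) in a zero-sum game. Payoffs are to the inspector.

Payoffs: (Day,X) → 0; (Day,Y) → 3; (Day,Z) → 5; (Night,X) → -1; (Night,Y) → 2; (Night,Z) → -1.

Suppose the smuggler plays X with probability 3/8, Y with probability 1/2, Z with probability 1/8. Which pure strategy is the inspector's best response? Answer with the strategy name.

Day

Expected payoff of Day: (3/8)·0 + (1/2)·3 + (1/8)·5 = 17/8.
Expected payoff of Night: (3/8)·(-1) + (1/2)·2 + (1/8)·(-1) = 1/2.
The largest is 17/8, so the inspector's best response is Day.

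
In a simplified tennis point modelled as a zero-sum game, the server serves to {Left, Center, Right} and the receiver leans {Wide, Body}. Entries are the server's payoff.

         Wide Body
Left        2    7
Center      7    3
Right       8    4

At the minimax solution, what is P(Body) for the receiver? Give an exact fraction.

Row minima: Left → 2, Center → 3, Right → 4; maximin = 4.
Column maxima: Wide → 8, Body → 7; minimax = 7.
4 ≠ 7, so there is no saddle point; optimal play is mixed.
Center is strictly dominated by Right, so the server never plays it.
On the remaining 2×2 (Left, Right vs Wide, Body):
Let the server play Left with probability p. Expected payoff against Wide: 2p + 8(1−p) = −6p + 8; against Body: 7p + 4(1−p) = 3p + 4.
Setting these equal: −6p + 8 = 3p + 4 ⇒ −9p = -4 ⇒ p = 4/9, and the value is (-6)·(4/9) + 8 = 16/3.
For the receiver: with q = P(Wide), equating Left's and Right's payoffs gives −5q + 7 = 4q + 4 ⇒ q = 1/3.

2/3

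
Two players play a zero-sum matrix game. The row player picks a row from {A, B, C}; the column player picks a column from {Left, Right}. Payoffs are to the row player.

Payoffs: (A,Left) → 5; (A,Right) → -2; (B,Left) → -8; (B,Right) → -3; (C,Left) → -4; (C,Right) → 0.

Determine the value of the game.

Row minima: A → -2, B → -8, C → -4; maximin = -2.
Column maxima: Left → 5, Right → 0; minimax = 0.
-2 ≠ 0, so there is no saddle point; optimal play is mixed.
B is strictly dominated by A, so the row player never plays it.
On the remaining 2×2 (A, C vs Left, Right):
Let the row player play A with probability p. Expected payoff against Left: 5p + (-4)(1−p) = 9p − 4; against Right: (-2)p + 0(1−p) = −2p.
Setting these equal: 9p − 4 = −2p ⇒ 11p = 4 ⇒ p = 4/11, and the value is (9)·(4/11) − 4 = -8/11.
For the column player: with q = P(Left), equating A's and C's payoffs gives 7q − 2 = −4q ⇒ q = 2/11.

-8/11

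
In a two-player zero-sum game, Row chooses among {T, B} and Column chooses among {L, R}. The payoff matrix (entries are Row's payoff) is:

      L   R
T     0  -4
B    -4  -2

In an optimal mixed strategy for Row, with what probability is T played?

Row minima: T → -4, B → -4; maximin = -4.
Column maxima: L → 0, R → -2; minimax = -2.
-4 ≠ -2, so there is no saddle point; optimal play is mixed.
Let Row play T with probability p. Expected payoff against L: 0p + (-4)(1−p) = 4p − 4; against R: (-4)p + (-2)(1−p) = −2p − 2.
Setting these equal: 4p − 4 = −2p − 2 ⇒ 6p = 2 ⇒ p = 1/3, and the value is (4)·(1/3) − 4 = -8/3.
For Column: with q = P(L), equating T's and B's payoffs gives 4q − 4 = −2q − 2 ⇒ q = 1/3.

1/3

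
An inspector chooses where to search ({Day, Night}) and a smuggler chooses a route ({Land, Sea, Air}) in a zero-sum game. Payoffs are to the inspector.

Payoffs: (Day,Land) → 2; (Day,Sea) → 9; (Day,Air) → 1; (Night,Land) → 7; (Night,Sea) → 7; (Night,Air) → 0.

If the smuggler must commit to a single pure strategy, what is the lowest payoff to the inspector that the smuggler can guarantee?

Column maxima: Land → 7, Sea → 9, Air → 1.
The smallest of these is 1.

1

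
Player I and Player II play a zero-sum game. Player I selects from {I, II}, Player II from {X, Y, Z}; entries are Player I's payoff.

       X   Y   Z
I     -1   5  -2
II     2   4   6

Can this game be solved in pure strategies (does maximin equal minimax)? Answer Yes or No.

Row minima: I → -2, II → 2; maximin = 2.
Column maxima: X → 2, Y → 5, Z → 6; minimax = 2.
maximin = minimax = 2, so a saddle point exists.

Yes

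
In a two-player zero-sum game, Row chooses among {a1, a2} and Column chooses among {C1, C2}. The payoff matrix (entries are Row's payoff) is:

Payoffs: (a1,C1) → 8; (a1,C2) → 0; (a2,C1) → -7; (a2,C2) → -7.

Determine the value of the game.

Row minima: a1 → 0, a2 → -7; maximin = 0.
Column maxima: C1 → 8, C2 → 0; minimax = 0.
Since maximin = minimax = 0, there is a saddle point and the value is 0.

0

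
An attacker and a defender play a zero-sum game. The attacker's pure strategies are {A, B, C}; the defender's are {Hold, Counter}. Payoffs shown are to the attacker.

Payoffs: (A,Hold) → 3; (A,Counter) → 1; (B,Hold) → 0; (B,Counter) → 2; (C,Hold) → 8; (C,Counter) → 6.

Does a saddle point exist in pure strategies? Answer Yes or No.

Row minima: A → 1, B → 0, C → 6; maximin = 6.
Column maxima: Hold → 8, Counter → 6; minimax = 6.
maximin = minimax = 6, so a saddle point exists.

Yes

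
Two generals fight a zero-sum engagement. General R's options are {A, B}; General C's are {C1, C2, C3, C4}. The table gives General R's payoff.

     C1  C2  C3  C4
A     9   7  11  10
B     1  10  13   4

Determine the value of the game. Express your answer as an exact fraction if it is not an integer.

83/11

Row minima: A → 7, B → 1; maximin = 7.
Column maxima: C1 → 9, C2 → 10, C3 → 13, C4 → 10; minimax = 9.
7 ≠ 9, so there is no saddle point; optimal play is mixed.
C3 is strictly dominated by C1 (it gives General R strictly more in every row), so General C never plays it.
C4 is strictly dominated by C1 (it gives General R strictly more in every row), so General C never plays it.
On the remaining 2×2 (A, B vs C1, C2):
Let General R play A with probability p. Expected payoff against C1: 9p + 1(1−p) = 8p + 1; against C2: 7p + 10(1−p) = −3p + 10.
Setting these equal: 8p + 1 = −3p + 10 ⇒ 11p = 9 ⇒ p = 9/11, and the value is (8)·(9/11) + 1 = 83/11.
For General C: with q = P(C1), equating A's and B's payoffs gives 2q + 7 = −9q + 10 ⇒ q = 3/11.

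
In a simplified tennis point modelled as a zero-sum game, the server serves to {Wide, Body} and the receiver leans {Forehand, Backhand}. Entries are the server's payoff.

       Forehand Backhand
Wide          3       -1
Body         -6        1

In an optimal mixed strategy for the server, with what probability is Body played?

Row minima: Wide → -1, Body → -6; maximin = -1.
Column maxima: Forehand → 3, Backhand → 1; minimax = 1.
-1 ≠ 1, so there is no saddle point; optimal play is mixed.
Let the server play Wide with probability p. Expected payoff against Forehand: 3p + (-6)(1−p) = 9p − 6; against Backhand: (-1)p + 1(1−p) = −2p + 1.
Setting these equal: 9p − 6 = −2p + 1 ⇒ 11p = 7 ⇒ p = 7/11, and the value is (9)·(7/11) − 6 = -3/11.
For the receiver: with q = P(Forehand), equating Wide's and Body's payoffs gives 4q − 1 = −7q + 1 ⇒ q = 2/11.

4/11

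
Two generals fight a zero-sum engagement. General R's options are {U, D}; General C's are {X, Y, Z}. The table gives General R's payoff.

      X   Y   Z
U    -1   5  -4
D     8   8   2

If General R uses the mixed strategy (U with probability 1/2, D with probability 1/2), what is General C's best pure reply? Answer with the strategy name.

If General C plays X, General R's expected payoff is (1/2)·(-1) + (1/2)·8 = 7/2.
If General C plays Y, General R's expected payoff is (1/2)·5 + (1/2)·8 = 13/2.
If General C plays Z, General R's expected payoff is (1/2)·(-4) + (1/2)·2 = -1.
General C minimizes General R's payoff; the smallest is -1, so the best response is Z.

Z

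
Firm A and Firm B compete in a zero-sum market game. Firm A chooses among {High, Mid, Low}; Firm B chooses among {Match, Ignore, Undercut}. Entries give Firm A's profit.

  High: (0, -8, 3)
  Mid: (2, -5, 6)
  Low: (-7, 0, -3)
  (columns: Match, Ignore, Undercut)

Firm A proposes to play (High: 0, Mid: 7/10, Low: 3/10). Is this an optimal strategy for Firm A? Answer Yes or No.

Against Match this mix gives (7/10)·2 + (3/10)·(-7) = -7/10.
Against Ignore this mix gives (7/10)·(-5) + (3/10)·0 = -7/2.
Against Undercut this mix gives (7/10)·6 + (3/10)·(-3) = 33/10.
Firm B will play Ignore, holding Firm A to -7/2. Shifting weight toward the row that does better against Ignore would raise this floor (the equalizing mix achieves -5/2 against both Ignore and Match), so the proposed strategy is not optimal.

No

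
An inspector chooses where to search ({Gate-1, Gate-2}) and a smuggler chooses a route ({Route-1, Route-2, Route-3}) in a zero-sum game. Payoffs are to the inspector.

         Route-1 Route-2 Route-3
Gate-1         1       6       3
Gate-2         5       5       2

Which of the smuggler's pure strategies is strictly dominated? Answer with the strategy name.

Route-2

Route-3 holds the inspector's payoff strictly below Route-2 in every row: 3 < 6, 2 < 5.
So Route-2 is strictly dominated for the smuggler.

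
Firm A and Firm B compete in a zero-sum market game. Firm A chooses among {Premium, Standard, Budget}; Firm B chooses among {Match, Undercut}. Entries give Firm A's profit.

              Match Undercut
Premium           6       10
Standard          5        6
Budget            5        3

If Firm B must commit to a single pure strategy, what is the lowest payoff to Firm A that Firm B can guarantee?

6

Column maxima: Match → 6, Undercut → 10.
The smallest of these is 6.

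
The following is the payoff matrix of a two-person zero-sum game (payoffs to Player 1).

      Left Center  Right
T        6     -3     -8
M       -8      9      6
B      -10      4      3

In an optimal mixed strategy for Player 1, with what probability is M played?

1/2

Row minima: T → -8, M → -8, B → -10; maximin = -8.
Column maxima: Left → 6, Center → 9, Right → 6; minimax = 6.
-8 ≠ 6, so there is no saddle point; optimal play is mixed.
B is strictly dominated by M, so Player 1 never plays it.
Center is strictly dominated by Right (it gives Player 1 strictly more in every row), so Player 2 never plays it.
On the remaining 2×2 (T, M vs Left, Right):
Let Player 1 play T with probability p. Expected payoff against Left: 6p + (-8)(1−p) = 14p − 8; against Right: (-8)p + 6(1−p) = −14p + 6.
Setting these equal: 14p − 8 = −14p + 6 ⇒ 28p = 14 ⇒ p = 1/2, and the value is (14)·(1/2) − 8 = -1.
For Player 2: with q = P(Left), equating T's and M's payoffs gives 14q − 8 = −14q + 6 ⇒ q = 1/2.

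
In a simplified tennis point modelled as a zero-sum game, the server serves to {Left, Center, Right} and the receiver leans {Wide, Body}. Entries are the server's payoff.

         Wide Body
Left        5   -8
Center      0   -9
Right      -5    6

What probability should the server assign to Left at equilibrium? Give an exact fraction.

Row minima: Left → -8, Center → -9, Right → -5; maximin = -5.
Column maxima: Wide → 5, Body → 6; minimax = 5.
-5 ≠ 5, so there is no saddle point; optimal play is mixed.
Center is strictly dominated by Left, so the server never plays it.
On the remaining 2×2 (Left, Right vs Wide, Body):
Let the server play Left with probability p. Expected payoff against Wide: 5p + (-5)(1−p) = 10p − 5; against Body: (-8)p + 6(1−p) = −14p + 6.
Setting these equal: 10p − 5 = −14p + 6 ⇒ 24p = 11 ⇒ p = 11/24, and the value is (10)·(11/24) − 5 = -5/12.
For the receiver: with q = P(Wide), equating Left's and Right's payoffs gives 13q − 8 = −11q + 6 ⇒ q = 7/12.

11/24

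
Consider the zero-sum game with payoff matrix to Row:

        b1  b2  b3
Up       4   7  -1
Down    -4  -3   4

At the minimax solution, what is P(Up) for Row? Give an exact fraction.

Row minima: Up → -1, Down → -4; maximin = -1.
Column maxima: b1 → 4, b2 → 7, b3 → 4; minimax = 4.
-1 ≠ 4, so there is no saddle point; optimal play is mixed.
b2 is strictly dominated by b1 (it gives Row strictly more in every row), so Column never plays it.
On the remaining 2×2 (Up, Down vs b1, b3):
Let Row play Up with probability p. Expected payoff against b1: 4p + (-4)(1−p) = 8p − 4; against b3: (-1)p + 4(1−p) = −5p + 4.
Setting these equal: 8p − 4 = −5p + 4 ⇒ 13p = 8 ⇒ p = 8/13, and the value is (8)·(8/13) − 4 = 12/13.
For Column: with q = P(b1), equating Up's and Down's payoffs gives 5q − 1 = −8q + 4 ⇒ q = 5/13.

8/13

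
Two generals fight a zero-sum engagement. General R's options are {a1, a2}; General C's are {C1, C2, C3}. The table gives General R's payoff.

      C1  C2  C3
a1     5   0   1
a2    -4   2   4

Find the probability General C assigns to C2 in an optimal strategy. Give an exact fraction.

Row minima: a1 → 0, a2 → -4; maximin = 0.
Column maxima: C1 → 5, C2 → 2, C3 → 4; minimax = 2.
0 ≠ 2, so there is no saddle point; optimal play is mixed.
C3 is strictly dominated by C2 (it gives General R strictly more in every row), so General C never plays it.
On the remaining 2×2 (a1, a2 vs C1, C2):
Let General R play a1 with probability p. Expected payoff against C1: 5p + (-4)(1−p) = 9p − 4; against C2: 0p + 2(1−p) = −2p + 2.
Setting these equal: 9p − 4 = −2p + 2 ⇒ 11p = 6 ⇒ p = 6/11, and the value is (9)·(6/11) − 4 = 10/11.
For General C: with q = P(C1), equating a1's and a2's payoffs gives 5q = −6q + 2 ⇒ q = 2/11.

9/11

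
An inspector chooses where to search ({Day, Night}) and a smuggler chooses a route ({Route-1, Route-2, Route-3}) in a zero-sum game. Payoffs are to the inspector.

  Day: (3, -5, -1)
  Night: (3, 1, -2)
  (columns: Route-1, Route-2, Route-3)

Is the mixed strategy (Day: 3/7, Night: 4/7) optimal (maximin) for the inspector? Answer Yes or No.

Yes

Against Route-1 this mix gives (3/7)·3 + (4/7)·3 = 3.
Against Route-2 this mix gives (3/7)·(-5) + (4/7)·1 = -11/7.
Against Route-3 this mix gives (3/7)·(-1) + (4/7)·(-2) = -11/7.
All of the smuggler's active replies (Route-2, Route-3) yield -11/7, and no column does worse for the inspector. The mix makes the smuggler indifferent and guarantees -11/7, so it is optimal.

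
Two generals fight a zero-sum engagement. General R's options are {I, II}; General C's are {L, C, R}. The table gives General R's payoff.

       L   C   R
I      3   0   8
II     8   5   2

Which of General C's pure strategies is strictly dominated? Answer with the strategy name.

L

C holds General R's payoff strictly below L in every row: 0 < 3, 5 < 8.
So L is strictly dominated for General C.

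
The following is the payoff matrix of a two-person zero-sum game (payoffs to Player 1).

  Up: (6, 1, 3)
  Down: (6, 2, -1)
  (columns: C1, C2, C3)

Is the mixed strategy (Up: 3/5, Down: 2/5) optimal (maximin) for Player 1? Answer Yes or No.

Yes

Against C1 this mix gives (3/5)·6 + (2/5)·6 = 6.
Against C2 this mix gives (3/5)·1 + (2/5)·2 = 7/5.
Against C3 this mix gives (3/5)·3 + (2/5)·(-1) = 7/5.
All of Player 2's active replies (C2, C3) yield 7/5, and no column does worse for Player 1. The mix makes Player 2 indifferent and guarantees 7/5, so it is optimal.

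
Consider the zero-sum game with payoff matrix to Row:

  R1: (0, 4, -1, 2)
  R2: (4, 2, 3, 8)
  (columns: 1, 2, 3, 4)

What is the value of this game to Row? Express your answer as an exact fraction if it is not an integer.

7/3

Row minima: R1 → -1, R2 → 2; maximin = 2.
Column maxima: 1 → 4, 2 → 4, 3 → 3, 4 → 8; minimax = 3.
2 ≠ 3, so there is no saddle point; optimal play is mixed.
1 is strictly dominated by 3 (it gives Row strictly more in every row), so Column never plays it.
4 is strictly dominated by 3 (it gives Row strictly more in every row), so Column never plays it.
On the remaining 2×2 (R1, R2 vs 2, 3):
Let Row play R1 with probability p. Expected payoff against 2: 4p + 2(1−p) = 2p + 2; against 3: (-1)p + 3(1−p) = −4p + 3.
Setting these equal: 2p + 2 = −4p + 3 ⇒ 6p = 1 ⇒ p = 1/6, and the value is (2)·(1/6) + 2 = 7/3.
For Column: with q = P(2), equating R1's and R2's payoffs gives 5q − 1 = −q + 3 ⇒ q = 2/3.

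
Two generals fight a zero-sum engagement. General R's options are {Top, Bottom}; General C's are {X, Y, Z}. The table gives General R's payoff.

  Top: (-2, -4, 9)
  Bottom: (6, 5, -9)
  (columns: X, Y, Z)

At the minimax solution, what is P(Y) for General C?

2/3

Row minima: Top → -4, Bottom → -9; maximin = -4.
Column maxima: X → 6, Y → 5, Z → 9; minimax = 5.
-4 ≠ 5, so there is no saddle point; optimal play is mixed.
X is strictly dominated by Y (it gives General R strictly more in every row), so General C never plays it.
On the remaining 2×2 (Top, Bottom vs Y, Z):
Let General R play Top with probability p. Expected payoff against Y: (-4)p + 5(1−p) = −9p + 5; against Z: 9p + (-9)(1−p) = 18p − 9.
Setting these equal: −9p + 5 = 18p − 9 ⇒ −27p = -14 ⇒ p = 14/27, and the value is (-9)·(14/27) + 5 = 1/3.
For General C: with q = P(Y), equating Top's and Bottom's payoffs gives −13q + 9 = 14q − 9 ⇒ q = 2/3.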